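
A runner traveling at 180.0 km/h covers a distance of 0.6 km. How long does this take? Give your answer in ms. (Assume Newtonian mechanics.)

d = 0.6 km × 1000.0 = 600.0 m
v = 180.0 km/h × 0.2777777777777778 = 50.0 m/s
t = d / v = 600.0 / 50.0 = 12.0 s
t = 12.0 s / 0.001 = 12000 ms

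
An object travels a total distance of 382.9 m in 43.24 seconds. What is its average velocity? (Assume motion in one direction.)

v_avg = Δd / Δt = 382.9 / 43.24 = 8.86 m/s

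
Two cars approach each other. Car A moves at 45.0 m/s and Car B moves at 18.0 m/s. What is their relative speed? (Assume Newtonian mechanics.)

v_rel = v_A + v_B = 45.0 + 18.0 = 63.0 m/s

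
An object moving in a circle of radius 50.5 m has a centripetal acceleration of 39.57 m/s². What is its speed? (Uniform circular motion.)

v = √(a_c × r) = √(39.57 × 50.5) = 44.7 m/s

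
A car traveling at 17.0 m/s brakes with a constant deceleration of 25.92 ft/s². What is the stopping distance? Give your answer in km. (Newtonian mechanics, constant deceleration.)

a = 25.92 ft/s² × 0.3048 = 7.90042 m/s²
d = v₀² / (2a) = 17.0² / (2 × 7.90042) = 289.0 / 15.8008 = 18.2902 m
d = 18.2902 m / 1000.0 = 0.01829 km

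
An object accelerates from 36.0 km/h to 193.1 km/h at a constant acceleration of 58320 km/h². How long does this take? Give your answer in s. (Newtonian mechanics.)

v₀ = 36.0 km/h × 0.2777777777777778 = 10.0 m/s
v = 193.1 km/h × 0.2777777777777778 = 53.6389 m/s
a = 58320 km/h² × 7.716049382716049e-05 = 4.5 m/s²
t = (v - v₀) / a = (53.6389 - 10.0) / 4.5 = 9.698 s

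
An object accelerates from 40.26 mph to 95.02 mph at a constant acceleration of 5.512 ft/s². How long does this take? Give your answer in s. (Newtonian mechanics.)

v₀ = 40.26 mph × 0.44704 = 17.9978 m/s
v = 95.02 mph × 0.44704 = 42.4777 m/s
a = 5.512 ft/s² × 0.3048 = 1.68006 m/s²
t = (v - v₀) / a = (42.4777 - 17.9978) / 1.68006 = 14.57 s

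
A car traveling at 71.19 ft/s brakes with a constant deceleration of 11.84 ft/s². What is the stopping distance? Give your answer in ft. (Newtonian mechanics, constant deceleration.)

v₀ = 71.19 ft/s × 0.3048 = 21.6987 m/s
a = 11.84 ft/s² × 0.3048 = 3.60883 m/s²
d = v₀² / (2a) = 21.6987² / (2 × 3.60883) = 470.834 / 7.21766 = 65.2336 m
d = 65.2336 m / 0.3048 = 214.0 ft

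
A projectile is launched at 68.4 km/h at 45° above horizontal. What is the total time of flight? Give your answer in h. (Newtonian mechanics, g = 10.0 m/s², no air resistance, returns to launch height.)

v₀ = 68.4 km/h × 0.2777777777777778 = 19.0 m/s
T = 2 × v₀ × sin(θ) / g = 2 × 19.0 × sin(45°) / 10.0 = 2 × 19.0 × 0.707107 / 10.0 = 2.68701 s
T = 2.68701 s / 3600.0 = 0.0007464 h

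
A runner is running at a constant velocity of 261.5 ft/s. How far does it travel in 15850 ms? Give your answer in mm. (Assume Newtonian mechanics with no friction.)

v = 261.5 ft/s × 0.3048 = 79.7052 m/s
t = 15850 ms × 0.001 = 15.85 s
d = v × t = 79.7052 × 15.85 = 1263.33 m
d = 1263.33 m / 0.001 = 1263000 mm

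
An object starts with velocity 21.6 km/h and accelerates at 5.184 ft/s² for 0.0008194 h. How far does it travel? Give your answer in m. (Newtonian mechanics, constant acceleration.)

v₀ = 21.6 km/h × 0.2777777777777778 = 6.0 m/s
a = 5.184 ft/s² × 0.3048 = 1.58008 m/s²
t = 0.0008194 h × 3600.0 = 2.94984 s
d = v₀ × t + ½ × a × t² = 6.0 × 2.94984 + 0.5 × 1.58008 × 2.94984² = 24.57 m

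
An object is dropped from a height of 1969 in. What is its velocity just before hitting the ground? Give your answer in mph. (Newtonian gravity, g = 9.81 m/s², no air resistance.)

h = 1969 in × 0.0254 = 50.0126 m
v = √(2gh) = √(2 × 9.81 × 50.0126) = 31.3249 m/s
v = 31.3249 m/s / 0.44704 = 70.07 mph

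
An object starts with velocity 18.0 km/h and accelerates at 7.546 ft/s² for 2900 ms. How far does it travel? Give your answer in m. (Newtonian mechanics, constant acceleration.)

v₀ = 18.0 km/h × 0.2777777777777778 = 5.0 m/s
a = 7.546 ft/s² × 0.3048 = 2.30002 m/s²
t = 2900 ms × 0.001 = 2.9 s
d = v₀ × t + ½ × a × t² = 5.0 × 2.9 + 0.5 × 2.30002 × 2.9² = 24.17 m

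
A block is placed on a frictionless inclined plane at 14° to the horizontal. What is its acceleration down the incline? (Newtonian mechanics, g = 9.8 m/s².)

a = g sin(θ) = 9.8 × sin(14°) = 9.8 × 0.2419 = 2.37 m/s²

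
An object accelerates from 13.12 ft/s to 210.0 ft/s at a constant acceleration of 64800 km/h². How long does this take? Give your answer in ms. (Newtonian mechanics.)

v₀ = 13.12 ft/s × 0.3048 = 3.99898 m/s
v = 210.0 ft/s × 0.3048 = 64.008 m/s
a = 64800 km/h² × 7.716049382716049e-05 = 5.0 m/s²
t = (v - v₀) / a = (64.008 - 3.99898) / 5.0 = 12.0018 s
t = 12.0018 s / 0.001 = 12000 ms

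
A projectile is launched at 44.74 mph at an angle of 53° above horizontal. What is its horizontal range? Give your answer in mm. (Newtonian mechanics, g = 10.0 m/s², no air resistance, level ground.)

v₀ = 44.74 mph × 0.44704 = 20.0006 m/s
R = v₀² × sin(2θ) / g = 20.0006² × sin(2 × 53°) / 10.0 = 400.024 × 0.961262 / 10.0 = 38.4528 m
R = 38.4528 m / 0.001 = 38450 mm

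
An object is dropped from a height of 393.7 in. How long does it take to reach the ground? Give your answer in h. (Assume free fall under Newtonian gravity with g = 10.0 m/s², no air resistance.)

h = 393.7 in × 0.0254 = 9.99998 m
t = √(2h/g) = √(2 × 9.99998 / 10.0) = 1.41421 s
t = 1.41421 s / 3600.0 = 0.0003928 h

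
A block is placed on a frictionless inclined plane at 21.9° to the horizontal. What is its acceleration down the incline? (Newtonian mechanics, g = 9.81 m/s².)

a = g sin(θ) = 9.81 × sin(21.9°) = 9.81 × 0.373 = 3.66 m/s²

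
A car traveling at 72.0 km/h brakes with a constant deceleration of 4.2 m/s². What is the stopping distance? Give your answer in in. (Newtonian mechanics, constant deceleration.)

v₀ = 72.0 km/h × 0.2777777777777778 = 20.0 m/s
d = v₀² / (2a) = 20.0² / (2 × 4.2) = 400.0 / 8.4 = 47.619 m
d = 47.619 m / 0.0254 = 1875 in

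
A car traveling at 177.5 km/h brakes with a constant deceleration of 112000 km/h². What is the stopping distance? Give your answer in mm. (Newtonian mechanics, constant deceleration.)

v₀ = 177.5 km/h × 0.2777777777777778 = 49.3056 m/s
a = 112000 km/h² × 7.716049382716049e-05 = 8.64198 m/s²
d = v₀² / (2a) = 49.3056² / (2 × 8.64198) = 2431.04 / 17.284 = 140.653 m
d = 140.653 m / 0.001 = 140700 mm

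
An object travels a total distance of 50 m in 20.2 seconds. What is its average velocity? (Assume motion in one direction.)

v_avg = Δd / Δt = 50 / 20.2 = 2.48 m/s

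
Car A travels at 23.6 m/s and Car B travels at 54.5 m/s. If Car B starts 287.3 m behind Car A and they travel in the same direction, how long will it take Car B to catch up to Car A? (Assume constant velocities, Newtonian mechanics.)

Relative speed: v_rel = 54.5 - 23.6 = 30.9 m/s
Time to catch: t = d₀/v_rel = 287.3/30.9 = 9.3 s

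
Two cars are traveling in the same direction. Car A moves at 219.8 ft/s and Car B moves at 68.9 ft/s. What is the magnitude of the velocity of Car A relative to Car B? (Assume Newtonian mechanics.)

v_rel = |v_A - v_B| = |219.8 - 68.9| = 150.9 ft/s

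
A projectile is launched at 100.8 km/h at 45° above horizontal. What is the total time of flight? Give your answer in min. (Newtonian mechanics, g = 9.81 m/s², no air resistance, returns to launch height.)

v₀ = 100.8 km/h × 0.2777777777777778 = 28.0 m/s
T = 2 × v₀ × sin(θ) / g = 2 × 28.0 × sin(45°) / 9.81 = 2 × 28.0 × 0.707107 / 9.81 = 4.03649 s
T = 4.03649 s / 60.0 = 0.06727 min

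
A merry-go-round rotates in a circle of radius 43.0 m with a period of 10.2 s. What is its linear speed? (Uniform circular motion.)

v = 2πr/T = 2π×43.0/10.2 = 26.49 m/s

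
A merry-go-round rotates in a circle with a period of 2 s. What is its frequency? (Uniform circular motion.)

f = 1/T = 1/2 = 0.5 Hz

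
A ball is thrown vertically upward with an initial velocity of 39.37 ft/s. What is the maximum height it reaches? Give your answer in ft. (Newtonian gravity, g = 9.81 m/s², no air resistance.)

v₀ = 39.37 ft/s × 0.3048 = 12.0 m/s
h_max = v₀² / (2g) = 12.0² / (2 × 9.81) = 144.0 / 19.62 = 7.33945 m
h_max = 7.33945 m / 0.3048 = 24.08 ft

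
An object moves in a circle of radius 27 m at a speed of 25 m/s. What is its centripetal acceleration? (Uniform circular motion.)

a_c = v²/r = 25²/27 = 625/27 = 23.15 m/s²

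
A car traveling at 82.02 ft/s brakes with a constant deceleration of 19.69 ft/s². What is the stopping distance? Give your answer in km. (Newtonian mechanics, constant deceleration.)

v₀ = 82.02 ft/s × 0.3048 = 24.9997 m/s
a = 19.69 ft/s² × 0.3048 = 6.00151 m/s²
d = v₀² / (2a) = 24.9997² / (2 × 6.00151) = 624.985 / 12.003 = 52.0691 m
d = 52.0691 m / 1000.0 = 0.05207 km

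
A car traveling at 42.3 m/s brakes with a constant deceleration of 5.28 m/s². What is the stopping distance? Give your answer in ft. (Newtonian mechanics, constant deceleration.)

d = v₀² / (2a) = 42.3² / (2 × 5.28) = 1789.29 / 10.56 = 169.44 m
d = 169.44 m / 0.3048 = 555.9 ft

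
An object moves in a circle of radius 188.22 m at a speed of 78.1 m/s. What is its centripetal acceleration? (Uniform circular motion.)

a_c = v²/r = 78.1²/188.22 = 6099.61/188.22 = 32.41 m/s²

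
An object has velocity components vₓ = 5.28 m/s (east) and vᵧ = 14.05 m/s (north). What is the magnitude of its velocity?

|v| = √(vₓ² + vᵧ²) = √(5.28² + 14.05²) = √(225.2809) = 15.01 m/s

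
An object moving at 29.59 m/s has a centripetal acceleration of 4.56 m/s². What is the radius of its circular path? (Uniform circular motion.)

r = v²/a_c = 29.59²/4.56 = 192.01 m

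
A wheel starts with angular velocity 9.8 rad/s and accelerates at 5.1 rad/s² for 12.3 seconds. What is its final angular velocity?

ω = ω₀ + αt = 9.8 + 5.1 × 12.3 = 72.53 rad/s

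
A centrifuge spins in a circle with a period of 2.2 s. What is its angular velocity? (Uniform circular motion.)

ω = 2π/T = 2π/2.2 = 2.856 rad/s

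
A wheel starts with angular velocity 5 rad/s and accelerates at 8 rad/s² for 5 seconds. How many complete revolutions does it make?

θ = ω₀t + ½αt² = 5×5 + ½×8×5² = 125.0 rad
Total revolutions = θ/(2π) = 125.0/(2π) = 19.89
Complete revolutions = ⌊19.89⌋ = 19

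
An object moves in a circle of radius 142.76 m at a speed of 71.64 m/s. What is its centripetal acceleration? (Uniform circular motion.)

a_c = v²/r = 71.64²/142.76 = 5132.2896/142.76 = 35.95 m/s²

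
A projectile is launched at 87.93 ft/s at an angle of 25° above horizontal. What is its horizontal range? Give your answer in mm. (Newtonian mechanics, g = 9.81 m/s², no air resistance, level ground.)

v₀ = 87.93 ft/s × 0.3048 = 26.8011 m/s
R = v₀² × sin(2θ) / g = 26.8011² × sin(2 × 25°) / 9.81 = 718.299 × 0.766044 / 9.81 = 56.0906 m
R = 56.0906 m / 0.001 = 56090 mm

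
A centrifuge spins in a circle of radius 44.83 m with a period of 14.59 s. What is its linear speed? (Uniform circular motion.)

v = 2πr/T = 2π×44.83/14.59 = 19.31 m/s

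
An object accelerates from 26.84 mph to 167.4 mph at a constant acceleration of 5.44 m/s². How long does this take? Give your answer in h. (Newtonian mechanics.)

v₀ = 26.84 mph × 0.44704 = 11.9986 m/s
v = 167.4 mph × 0.44704 = 74.8345 m/s
t = (v - v₀) / a = (74.8345 - 11.9986) / 5.44 = 11.5507 s
t = 11.5507 s / 3600.0 = 0.003209 h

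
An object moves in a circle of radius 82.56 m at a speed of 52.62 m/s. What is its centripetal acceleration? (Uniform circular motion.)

a_c = v²/r = 52.62²/82.56 = 2768.8644/82.56 = 33.54 m/s²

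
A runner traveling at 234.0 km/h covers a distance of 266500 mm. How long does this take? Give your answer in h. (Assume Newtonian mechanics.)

d = 266500 mm × 0.001 = 266.5 m
v = 234.0 km/h × 0.2777777777777778 = 65.0 m/s
t = d / v = 266.5 / 65.0 = 4.1 s
t = 4.1 s / 3600.0 = 0.001139 h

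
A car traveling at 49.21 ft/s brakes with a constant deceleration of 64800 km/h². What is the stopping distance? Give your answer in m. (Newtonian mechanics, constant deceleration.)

v₀ = 49.21 ft/s × 0.3048 = 14.9992 m/s
a = 64800 km/h² × 7.716049382716049e-05 = 5.0 m/s²
d = v₀² / (2a) = 14.9992² / (2 × 5.0) = 224.976 / 10.0 = 22.5 m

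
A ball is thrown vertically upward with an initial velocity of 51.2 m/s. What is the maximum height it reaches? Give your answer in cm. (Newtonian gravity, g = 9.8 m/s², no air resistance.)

h_max = v₀² / (2g) = 51.2² / (2 × 9.8) = 2621.44 / 19.6 = 133.747 m
h_max = 133.747 m / 0.01 = 13370 cm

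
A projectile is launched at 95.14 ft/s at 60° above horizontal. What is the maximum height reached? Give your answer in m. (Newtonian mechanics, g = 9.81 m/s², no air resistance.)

v₀ = 95.14 ft/s × 0.3048 = 28.9987 m/s
H = v₀² × sin²(θ) / (2g) = 28.9987² × sin(60°)² / (2 × 9.81) = 840.925 × 0.75 / 19.62 = 32.15 m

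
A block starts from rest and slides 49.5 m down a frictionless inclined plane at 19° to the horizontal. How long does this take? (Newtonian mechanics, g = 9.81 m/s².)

a = g sin(θ) = 9.81 × sin(19°) = 3.1938 m/s²
t = √(2d/a) = √(2 × 49.5 / 3.1938) = 5.57 s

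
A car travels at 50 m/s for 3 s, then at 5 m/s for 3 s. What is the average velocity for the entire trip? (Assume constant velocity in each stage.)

d₁ = v₁t₁ = 50 × 3 = 150 m
d₂ = v₂t₂ = 5 × 3 = 15 m
d_total = 165 m, t_total = 6 s
v_avg = d_total/t_total = 165/6 = 27.5 m/s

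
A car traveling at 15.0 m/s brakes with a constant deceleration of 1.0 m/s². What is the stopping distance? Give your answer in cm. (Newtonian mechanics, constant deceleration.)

d = v₀² / (2a) = 15.0² / (2 × 1.0) = 225.0 / 2.0 = 112.5 m
d = 112.5 m / 0.01 = 11250 cm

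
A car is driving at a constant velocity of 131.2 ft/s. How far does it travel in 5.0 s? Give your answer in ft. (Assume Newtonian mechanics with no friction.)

v = 131.2 ft/s × 0.3048 = 39.9898 m/s
d = v × t = 39.9898 × 5.0 = 199.949 m
d = 199.949 m / 0.3048 = 656.0 ft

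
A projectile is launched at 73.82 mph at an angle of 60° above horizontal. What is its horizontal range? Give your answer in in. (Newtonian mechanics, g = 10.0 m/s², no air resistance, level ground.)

v₀ = 73.82 mph × 0.44704 = 33.0005 m/s
R = v₀² × sin(2θ) / g = 33.0005² × sin(2 × 60°) / 10.0 = 1089.03 × 0.866025 / 10.0 = 94.3127 m
R = 94.3127 m / 0.0254 = 3713 in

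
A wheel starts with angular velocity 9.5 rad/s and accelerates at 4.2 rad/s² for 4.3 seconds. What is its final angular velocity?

ω = ω₀ + αt = 9.5 + 4.2 × 4.3 = 27.56 rad/s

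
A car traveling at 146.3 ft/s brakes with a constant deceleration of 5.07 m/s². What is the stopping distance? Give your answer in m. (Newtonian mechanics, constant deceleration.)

v₀ = 146.3 ft/s × 0.3048 = 44.5922 m/s
d = v₀² / (2a) = 44.5922² / (2 × 5.07) = 1988.46 / 10.14 = 196.1 m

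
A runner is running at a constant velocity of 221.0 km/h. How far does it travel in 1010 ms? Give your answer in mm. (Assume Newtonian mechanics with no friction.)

v = 221.0 km/h × 0.2777777777777778 = 61.3889 m/s
t = 1010 ms × 0.001 = 1.01 s
d = v × t = 61.3889 × 1.01 = 62.0028 m
d = 62.0028 m / 0.001 = 62000 mm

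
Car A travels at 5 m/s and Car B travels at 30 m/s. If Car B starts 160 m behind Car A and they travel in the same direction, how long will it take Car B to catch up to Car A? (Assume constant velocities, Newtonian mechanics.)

Relative speed: v_rel = 30 - 5 = 25 m/s
Time to catch: t = d₀/v_rel = 160/25 = 6.4 s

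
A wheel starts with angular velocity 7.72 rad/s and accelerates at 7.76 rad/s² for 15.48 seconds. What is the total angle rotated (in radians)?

θ = ω₀t + ½αt² = 7.72×15.48 + ½×7.76×15.48² = 1049.27 rad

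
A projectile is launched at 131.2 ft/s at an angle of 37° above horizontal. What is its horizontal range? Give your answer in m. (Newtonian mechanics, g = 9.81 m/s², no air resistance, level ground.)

v₀ = 131.2 ft/s × 0.3048 = 39.9898 m/s
R = v₀² × sin(2θ) / g = 39.9898² × sin(2 × 37°) / 9.81 = 1599.18 × 0.961262 / 9.81 = 156.7 m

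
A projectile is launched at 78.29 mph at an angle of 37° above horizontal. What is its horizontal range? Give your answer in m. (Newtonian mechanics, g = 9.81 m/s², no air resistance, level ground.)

v₀ = 78.29 mph × 0.44704 = 34.9988 m/s
R = v₀² × sin(2θ) / g = 34.9988² × sin(2 × 37°) / 9.81 = 1224.92 × 0.961262 / 9.81 = 120.0 m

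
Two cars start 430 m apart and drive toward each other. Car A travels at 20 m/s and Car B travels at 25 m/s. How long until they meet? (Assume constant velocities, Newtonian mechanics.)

Combined speed: v_combined = 20 + 25 = 45 m/s
Time to meet: t = d/v_combined = 430/45 = 9.56 s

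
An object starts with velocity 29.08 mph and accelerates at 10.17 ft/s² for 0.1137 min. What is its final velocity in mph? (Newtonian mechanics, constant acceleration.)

v₀ = 29.08 mph × 0.44704 = 12.9999 m/s
a = 10.17 ft/s² × 0.3048 = 3.09982 m/s²
t = 0.1137 min × 60.0 = 6.822 s
v = v₀ + a × t = 12.9999 + 3.09982 × 6.822 = 34.1469 m/s
v = 34.1469 m/s / 0.44704 = 76.38 mph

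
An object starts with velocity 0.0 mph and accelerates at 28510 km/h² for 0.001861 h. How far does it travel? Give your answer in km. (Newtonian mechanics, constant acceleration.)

v₀ = 0.0 mph × 0.44704 = 0.0 m/s
a = 28510 km/h² × 7.716049382716049e-05 = 2.19985 m/s²
t = 0.001861 h × 3600.0 = 6.6996 s
d = v₀ × t + ½ × a × t² = 0.0 × 6.6996 + 0.5 × 2.19985 × 6.6996² = 49.3697 m
d = 49.3697 m / 1000.0 = 0.04937 km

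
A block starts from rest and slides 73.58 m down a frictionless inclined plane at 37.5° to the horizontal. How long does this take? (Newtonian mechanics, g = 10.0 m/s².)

a = g sin(θ) = 10.0 × sin(37.5°) = 6.0876 m/s²
t = √(2d/a) = √(2 × 73.58 / 6.0876) = 4.92 s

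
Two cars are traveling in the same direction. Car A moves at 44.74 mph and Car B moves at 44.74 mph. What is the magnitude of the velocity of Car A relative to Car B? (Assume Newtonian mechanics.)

v_rel = |v_A - v_B| = |44.74 - 44.74| = 0.0 mph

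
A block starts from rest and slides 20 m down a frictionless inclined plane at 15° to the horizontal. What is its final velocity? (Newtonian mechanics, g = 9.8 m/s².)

a = g sin(θ) = 9.8 × sin(15°) = 2.5364 m/s²
v = √(2ad) = √(2 × 2.5364 × 20) = 10.07 m/s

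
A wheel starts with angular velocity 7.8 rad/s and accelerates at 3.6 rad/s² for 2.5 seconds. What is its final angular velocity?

ω = ω₀ + αt = 7.8 + 3.6 × 2.5 = 16.8 rad/s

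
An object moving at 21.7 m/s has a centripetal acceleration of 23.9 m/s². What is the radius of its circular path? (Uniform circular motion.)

r = v²/a_c = 21.7²/23.9 = 19.7 m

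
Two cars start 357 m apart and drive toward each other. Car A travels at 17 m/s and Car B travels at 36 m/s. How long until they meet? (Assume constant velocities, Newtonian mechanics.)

Combined speed: v_combined = 17 + 36 = 53 m/s
Time to meet: t = d/v_combined = 357/53 = 6.74 s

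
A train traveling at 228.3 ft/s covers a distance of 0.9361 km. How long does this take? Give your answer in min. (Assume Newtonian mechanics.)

d = 0.9361 km × 1000.0 = 936.1 m
v = 228.3 ft/s × 0.3048 = 69.5858 m/s
t = d / v = 936.1 / 69.5858 = 13.4525 s
t = 13.4525 s / 60.0 = 0.2242 min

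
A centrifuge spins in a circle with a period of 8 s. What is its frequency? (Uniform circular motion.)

f = 1/T = 1/8 = 0.125 Hz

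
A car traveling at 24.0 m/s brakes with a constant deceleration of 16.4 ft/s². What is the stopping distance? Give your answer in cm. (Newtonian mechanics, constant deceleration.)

a = 16.4 ft/s² × 0.3048 = 4.99872 m/s²
d = v₀² / (2a) = 24.0² / (2 × 4.99872) = 576.0 / 9.99744 = 57.6147 m
d = 57.6147 m / 0.01 = 5761 cm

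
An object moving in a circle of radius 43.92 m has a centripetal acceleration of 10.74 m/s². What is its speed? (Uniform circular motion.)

v = √(a_c × r) = √(10.74 × 43.92) = 21.72 m/s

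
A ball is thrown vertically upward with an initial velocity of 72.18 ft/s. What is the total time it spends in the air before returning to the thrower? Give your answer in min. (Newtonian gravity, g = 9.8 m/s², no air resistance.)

v₀ = 72.18 ft/s × 0.3048 = 22.0005 m/s
t_total = 2 × v₀ / g = 2 × 22.0005 / 9.8 = 4.4899 s
t_total = 4.4899 s / 60.0 = 0.07483 min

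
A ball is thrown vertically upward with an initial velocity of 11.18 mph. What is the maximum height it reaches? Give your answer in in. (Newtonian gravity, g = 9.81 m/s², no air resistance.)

v₀ = 11.18 mph × 0.44704 = 4.99791 m/s
h_max = v₀² / (2g) = 4.99791² / (2 × 9.81) = 24.9791 / 19.62 = 1.27314 m
h_max = 1.27314 m / 0.0254 = 50.12 in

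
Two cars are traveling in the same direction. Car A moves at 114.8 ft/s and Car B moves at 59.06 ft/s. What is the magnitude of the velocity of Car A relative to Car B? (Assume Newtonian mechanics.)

v_rel = |v_A - v_B| = |114.8 - 59.06| = 55.74 ft/s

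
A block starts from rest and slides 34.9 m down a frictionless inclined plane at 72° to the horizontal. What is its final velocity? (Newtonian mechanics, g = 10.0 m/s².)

a = g sin(θ) = 10.0 × sin(72°) = 9.5106 m/s²
v = √(2ad) = √(2 × 9.5106 × 34.9) = 25.77 m/s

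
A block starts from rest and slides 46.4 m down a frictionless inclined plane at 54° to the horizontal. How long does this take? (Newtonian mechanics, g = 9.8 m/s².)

a = g sin(θ) = 9.8 × sin(54°) = 7.9284 m/s²
t = √(2d/a) = √(2 × 46.4 / 7.9284) = 3.42 s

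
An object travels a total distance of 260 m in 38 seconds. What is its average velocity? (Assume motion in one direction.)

v_avg = Δd / Δt = 260 / 38 = 6.84 m/s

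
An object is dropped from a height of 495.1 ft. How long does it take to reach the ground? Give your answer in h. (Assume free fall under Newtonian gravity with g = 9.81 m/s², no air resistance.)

h = 495.1 ft × 0.3048 = 150.906 m
t = √(2h/g) = √(2 × 150.906 / 9.81) = 5.54669 s
t = 5.54669 s / 3600.0 = 0.001541 h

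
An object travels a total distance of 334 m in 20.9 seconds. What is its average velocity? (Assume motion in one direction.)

v_avg = Δd / Δt = 334 / 20.9 = 15.98 m/s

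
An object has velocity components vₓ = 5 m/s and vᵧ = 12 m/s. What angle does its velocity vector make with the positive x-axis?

θ = arctan(vᵧ/vₓ) = arctan(12/5) = 67.38°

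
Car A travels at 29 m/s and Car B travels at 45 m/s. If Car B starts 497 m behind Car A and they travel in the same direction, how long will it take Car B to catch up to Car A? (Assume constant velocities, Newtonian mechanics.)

Relative speed: v_rel = 45 - 29 = 16 m/s
Time to catch: t = d₀/v_rel = 497/16 = 31.06 s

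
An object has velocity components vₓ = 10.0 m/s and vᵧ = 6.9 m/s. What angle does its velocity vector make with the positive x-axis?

θ = arctan(vᵧ/vₓ) = arctan(6.9/10.0) = 34.61°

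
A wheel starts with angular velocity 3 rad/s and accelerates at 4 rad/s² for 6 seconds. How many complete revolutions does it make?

θ = ω₀t + ½αt² = 3×6 + ½×4×6² = 90.0 rad
Total revolutions = θ/(2π) = 90.0/(2π) = 14.32
Complete revolutions = ⌊14.32⌋ = 14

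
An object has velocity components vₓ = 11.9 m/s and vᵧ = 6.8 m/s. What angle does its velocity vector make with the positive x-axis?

θ = arctan(vᵧ/vₓ) = arctan(6.8/11.9) = 29.74°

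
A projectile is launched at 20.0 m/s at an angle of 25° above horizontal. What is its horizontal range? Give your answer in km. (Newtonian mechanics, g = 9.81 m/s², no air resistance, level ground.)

R = v₀² × sin(2θ) / g = 20.0² × sin(2 × 25°) / 9.81 = 400.0 × 0.766044 / 9.81 = 31.2352 m
R = 31.2352 m / 1000.0 = 0.03124 km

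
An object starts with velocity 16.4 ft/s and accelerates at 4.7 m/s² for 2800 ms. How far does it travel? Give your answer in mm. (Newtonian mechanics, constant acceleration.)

v₀ = 16.4 ft/s × 0.3048 = 4.99872 m/s
t = 2800 ms × 0.001 = 2.8 s
d = v₀ × t + ½ × a × t² = 4.99872 × 2.8 + 0.5 × 4.7 × 2.8² = 32.4204 m
d = 32.4204 m / 0.001 = 32420 mm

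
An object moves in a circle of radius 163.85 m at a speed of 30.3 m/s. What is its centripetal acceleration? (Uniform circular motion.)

a_c = v²/r = 30.3²/163.85 = 918.09/163.85 = 5.6 m/s²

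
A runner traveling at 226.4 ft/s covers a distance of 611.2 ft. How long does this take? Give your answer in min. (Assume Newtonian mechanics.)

d = 611.2 ft × 0.3048 = 186.294 m
v = 226.4 ft/s × 0.3048 = 69.0067 m/s
t = d / v = 186.294 / 69.0067 = 2.69965 s
t = 2.69965 s / 60.0 = 0.04499 min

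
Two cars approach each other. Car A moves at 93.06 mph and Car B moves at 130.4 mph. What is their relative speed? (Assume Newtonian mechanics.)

v_rel = v_A + v_B = 93.06 + 130.4 = 223.46 mph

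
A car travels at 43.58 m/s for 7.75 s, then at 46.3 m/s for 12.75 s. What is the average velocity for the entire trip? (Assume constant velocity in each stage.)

d₁ = v₁t₁ = 43.58 × 7.75 = 337.745 m
d₂ = v₂t₂ = 46.3 × 12.75 = 590.325 m
d_total = 928.07 m, t_total = 20.5 s
v_avg = d_total/t_total = 928.07/20.5 = 45.27 m/s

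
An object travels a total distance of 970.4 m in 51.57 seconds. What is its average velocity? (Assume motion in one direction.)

v_avg = Δd / Δt = 970.4 / 51.57 = 18.82 m/s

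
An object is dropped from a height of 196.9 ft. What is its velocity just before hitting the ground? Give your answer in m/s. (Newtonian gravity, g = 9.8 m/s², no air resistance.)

h = 196.9 ft × 0.3048 = 60.0151 m
v = √(2gh) = √(2 × 9.8 × 60.0151) = 34.3 m/s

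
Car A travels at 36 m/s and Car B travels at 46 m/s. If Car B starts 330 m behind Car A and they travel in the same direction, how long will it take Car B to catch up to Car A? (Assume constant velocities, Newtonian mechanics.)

Relative speed: v_rel = 46 - 36 = 10 m/s
Time to catch: t = d₀/v_rel = 330/10 = 33.0 s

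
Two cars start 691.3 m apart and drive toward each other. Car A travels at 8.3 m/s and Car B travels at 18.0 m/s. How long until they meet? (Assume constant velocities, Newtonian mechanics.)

Combined speed: v_combined = 8.3 + 18.0 = 26.3 m/s
Time to meet: t = d/v_combined = 691.3/26.3 = 26.29 s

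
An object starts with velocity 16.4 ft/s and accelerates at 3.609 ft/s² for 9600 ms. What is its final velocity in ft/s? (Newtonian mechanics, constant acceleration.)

v₀ = 16.4 ft/s × 0.3048 = 4.99872 m/s
a = 3.609 ft/s² × 0.3048 = 1.10002 m/s²
t = 9600 ms × 0.001 = 9.6 s
v = v₀ + a × t = 4.99872 + 1.10002 × 9.6 = 15.5589 m/s
v = 15.5589 m/s / 0.3048 = 51.05 ft/s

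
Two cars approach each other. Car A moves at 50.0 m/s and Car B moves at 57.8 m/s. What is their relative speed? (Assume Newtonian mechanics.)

v_rel = v_A + v_B = 50.0 + 57.8 = 107.8 m/s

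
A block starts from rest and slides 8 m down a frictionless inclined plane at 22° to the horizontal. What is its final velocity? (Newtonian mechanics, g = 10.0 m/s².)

a = g sin(θ) = 10.0 × sin(22°) = 3.7461 m/s²
v = √(2ad) = √(2 × 3.7461 × 8) = 7.74 m/s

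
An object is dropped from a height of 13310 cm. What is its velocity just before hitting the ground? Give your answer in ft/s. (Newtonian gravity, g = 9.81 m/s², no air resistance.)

h = 13310 cm × 0.01 = 133.1 m
v = √(2gh) = √(2 × 9.81 × 133.1) = 51.1021 m/s
v = 51.1021 m/s / 0.3048 = 167.7 ft/s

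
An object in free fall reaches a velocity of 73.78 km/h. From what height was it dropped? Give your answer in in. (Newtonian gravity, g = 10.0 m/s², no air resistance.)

v = 73.78 km/h × 0.2777777777777778 = 20.4944 m/s
h = v² / (2g) = 20.4944² / (2 × 10.0) = 21.001 m
h = 21.001 m / 0.0254 = 826.8 in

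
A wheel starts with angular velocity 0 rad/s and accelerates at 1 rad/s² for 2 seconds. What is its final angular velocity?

ω = ω₀ + αt = 0 + 1 × 2 = 2 rad/s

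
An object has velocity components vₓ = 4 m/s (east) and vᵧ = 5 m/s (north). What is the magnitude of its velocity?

|v| = √(vₓ² + vᵧ²) = √(4² + 5²) = √(41) = 6.4 m/s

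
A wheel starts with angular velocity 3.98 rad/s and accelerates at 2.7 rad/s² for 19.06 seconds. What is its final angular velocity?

ω = ω₀ + αt = 3.98 + 2.7 × 19.06 = 55.44 rad/s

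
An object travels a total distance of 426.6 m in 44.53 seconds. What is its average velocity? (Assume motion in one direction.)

v_avg = Δd / Δt = 426.6 / 44.53 = 9.58 m/s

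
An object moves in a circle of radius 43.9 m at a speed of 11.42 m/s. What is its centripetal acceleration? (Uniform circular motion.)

a_c = v²/r = 11.42²/43.9 = 130.4164/43.9 = 2.97 m/s²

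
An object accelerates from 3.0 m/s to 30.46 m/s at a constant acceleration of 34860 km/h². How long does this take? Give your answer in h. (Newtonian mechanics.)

a = 34860 km/h² × 7.716049382716049e-05 = 2.68981 m/s²
t = (v - v₀) / a = (30.46 - 3.0) / 2.68981 = 10.2089 s
t = 10.2089 s / 3600.0 = 0.002836 h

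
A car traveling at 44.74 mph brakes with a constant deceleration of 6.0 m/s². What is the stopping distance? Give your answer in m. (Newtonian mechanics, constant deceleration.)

v₀ = 44.74 mph × 0.44704 = 20.0006 m/s
d = v₀² / (2a) = 20.0006² / (2 × 6.0) = 400.024 / 12.0 = 33.34 m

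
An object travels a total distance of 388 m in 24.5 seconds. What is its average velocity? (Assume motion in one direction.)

v_avg = Δd / Δt = 388 / 24.5 = 15.84 m/s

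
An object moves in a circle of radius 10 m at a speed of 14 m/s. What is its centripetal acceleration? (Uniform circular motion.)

a_c = v²/r = 14²/10 = 196/10 = 19.6 m/s²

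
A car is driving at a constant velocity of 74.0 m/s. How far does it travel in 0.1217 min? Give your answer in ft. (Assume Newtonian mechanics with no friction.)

t = 0.1217 min × 60.0 = 7.302 s
d = v × t = 74.0 × 7.302 = 540.348 m
d = 540.348 m / 0.3048 = 1773 ft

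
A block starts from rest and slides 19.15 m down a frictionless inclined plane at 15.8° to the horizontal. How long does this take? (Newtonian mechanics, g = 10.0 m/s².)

a = g sin(θ) = 10.0 × sin(15.8°) = 2.7228 m/s²
t = √(2d/a) = √(2 × 19.15 / 2.7228) = 3.75 s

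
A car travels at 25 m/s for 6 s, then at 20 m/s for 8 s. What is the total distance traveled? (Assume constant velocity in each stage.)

d₁ = v₁t₁ = 25 × 6 = 150 m
d₂ = v₂t₂ = 20 × 8 = 160 m
d_total = 150 + 160 = 310 m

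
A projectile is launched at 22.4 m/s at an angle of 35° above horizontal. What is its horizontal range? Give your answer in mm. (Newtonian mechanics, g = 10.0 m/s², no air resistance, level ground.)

R = v₀² × sin(2θ) / g = 22.4² × sin(2 × 35°) / 10.0 = 501.76 × 0.939693 / 10.0 = 47.15 m
R = 47.15 m / 0.001 = 47150 mm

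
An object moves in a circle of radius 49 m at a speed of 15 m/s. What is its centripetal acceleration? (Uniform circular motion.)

a_c = v²/r = 15²/49 = 225/49 = 4.59 m/s²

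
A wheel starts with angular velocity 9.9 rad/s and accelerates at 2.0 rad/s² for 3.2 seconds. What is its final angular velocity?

ω = ω₀ + αt = 9.9 + 2.0 × 3.2 = 16.3 rad/s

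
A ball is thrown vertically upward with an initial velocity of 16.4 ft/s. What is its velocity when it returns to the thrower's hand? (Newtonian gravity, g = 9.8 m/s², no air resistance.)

By conservation of energy (no air resistance), the ball returns to the throw height with the same speed as launch, but directed downward.
|v_ground| = v₀ = 16.4 ft/s
v_ground = 16.4 ft/s (downward)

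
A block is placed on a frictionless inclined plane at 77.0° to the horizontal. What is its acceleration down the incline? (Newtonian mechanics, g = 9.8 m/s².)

a = g sin(θ) = 9.8 × sin(77.0°) = 9.8 × 0.9744 = 9.55 m/s²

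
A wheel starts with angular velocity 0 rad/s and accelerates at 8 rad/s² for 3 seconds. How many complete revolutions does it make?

θ = ω₀t + ½αt² = 0×3 + ½×8×3² = 36.0 rad
Total revolutions = θ/(2π) = 36.0/(2π) = 5.73
Complete revolutions = ⌊5.73⌋ = 5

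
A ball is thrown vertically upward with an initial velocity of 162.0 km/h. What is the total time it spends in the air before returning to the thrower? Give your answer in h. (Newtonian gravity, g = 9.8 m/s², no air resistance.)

v₀ = 162.0 km/h × 0.2777777777777778 = 45.0 m/s
t_total = 2 × v₀ / g = 2 × 45.0 / 9.8 = 9.18367 s
t_total = 9.18367 s / 3600.0 = 0.002551 h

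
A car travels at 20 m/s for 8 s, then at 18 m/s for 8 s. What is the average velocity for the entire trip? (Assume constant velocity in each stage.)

d₁ = v₁t₁ = 20 × 8 = 160 m
d₂ = v₂t₂ = 18 × 8 = 144 m
d_total = 304 m, t_total = 16 s
v_avg = d_total/t_total = 304/16 = 19.0 m/s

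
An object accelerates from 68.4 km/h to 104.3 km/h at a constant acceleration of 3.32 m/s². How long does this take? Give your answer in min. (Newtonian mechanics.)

v₀ = 68.4 km/h × 0.2777777777777778 = 19.0 m/s
v = 104.3 km/h × 0.2777777777777778 = 28.9722 m/s
t = (v - v₀) / a = (28.9722 - 19.0) / 3.32 = 3.00367 s
t = 3.00367 s / 60.0 = 0.05006 min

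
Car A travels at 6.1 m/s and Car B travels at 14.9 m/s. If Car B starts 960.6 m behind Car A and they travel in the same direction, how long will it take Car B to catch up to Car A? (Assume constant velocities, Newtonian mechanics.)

Relative speed: v_rel = 14.9 - 6.1 = 8.8 m/s
Time to catch: t = d₀/v_rel = 960.6/8.8 = 109.16 s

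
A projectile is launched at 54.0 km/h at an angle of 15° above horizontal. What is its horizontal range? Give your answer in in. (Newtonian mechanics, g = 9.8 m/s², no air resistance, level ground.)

v₀ = 54.0 km/h × 0.2777777777777778 = 15.0 m/s
R = v₀² × sin(2θ) / g = 15.0² × sin(2 × 15°) / 9.8 = 225.0 × 0.5 / 9.8 = 11.4796 m
R = 11.4796 m / 0.0254 = 452.0 in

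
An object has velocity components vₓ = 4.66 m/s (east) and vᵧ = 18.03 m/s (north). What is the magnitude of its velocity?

|v| = √(vₓ² + vᵧ²) = √(4.66² + 18.03²) = √(346.7965) = 18.62 m/s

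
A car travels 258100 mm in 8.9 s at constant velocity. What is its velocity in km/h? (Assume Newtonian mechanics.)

d = 258100 mm × 0.001 = 258.1 m
v = d / t = 258.1 / 8.9 = 29.0 m/s
v = 29.0 m/s / 0.2777777777777778 = 104.4 km/h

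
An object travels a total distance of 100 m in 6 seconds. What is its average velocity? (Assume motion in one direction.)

v_avg = Δd / Δt = 100 / 6 = 16.67 m/s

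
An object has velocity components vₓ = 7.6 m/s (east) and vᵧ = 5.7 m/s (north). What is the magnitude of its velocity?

|v| = √(vₓ² + vᵧ²) = √(7.6² + 5.7²) = √(90.25) = 9.5 m/s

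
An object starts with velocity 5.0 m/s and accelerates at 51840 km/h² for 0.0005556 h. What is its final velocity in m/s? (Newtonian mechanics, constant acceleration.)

a = 51840 km/h² × 7.716049382716049e-05 = 4.0 m/s²
t = 0.0005556 h × 3600.0 = 2.00016 s
v = v₀ + a × t = 5.0 + 4.0 × 2.00016 = 13.0 m/s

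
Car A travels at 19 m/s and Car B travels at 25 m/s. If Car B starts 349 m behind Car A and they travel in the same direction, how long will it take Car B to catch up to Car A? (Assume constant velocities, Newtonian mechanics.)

Relative speed: v_rel = 25 - 19 = 6 m/s
Time to catch: t = d₀/v_rel = 349/6 = 58.17 s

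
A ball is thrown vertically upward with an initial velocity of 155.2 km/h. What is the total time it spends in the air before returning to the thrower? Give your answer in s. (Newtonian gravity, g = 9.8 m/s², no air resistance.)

v₀ = 155.2 km/h × 0.2777777777777778 = 43.1111 m/s
t_total = 2 × v₀ / g = 2 × 43.1111 / 9.8 = 8.798 s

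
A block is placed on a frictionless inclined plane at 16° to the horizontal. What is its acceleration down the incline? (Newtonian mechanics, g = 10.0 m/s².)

a = g sin(θ) = 10.0 × sin(16°) = 10.0 × 0.2756 = 2.76 m/s²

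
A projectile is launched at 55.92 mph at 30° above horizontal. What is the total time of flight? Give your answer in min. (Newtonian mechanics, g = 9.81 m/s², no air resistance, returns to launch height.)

v₀ = 55.92 mph × 0.44704 = 24.9985 m/s
T = 2 × v₀ × sin(θ) / g = 2 × 24.9985 × sin(30°) / 9.81 = 2 × 24.9985 × 0.5 / 9.81 = 2.54827 s
T = 2.54827 s / 60.0 = 0.04247 min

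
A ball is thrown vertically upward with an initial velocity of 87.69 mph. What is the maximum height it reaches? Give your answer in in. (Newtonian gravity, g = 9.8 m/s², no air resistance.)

v₀ = 87.69 mph × 0.44704 = 39.2009 m/s
h_max = v₀² / (2g) = 39.2009² / (2 × 9.8) = 1536.71 / 19.6 = 78.4036 m
h_max = 78.4036 m / 0.0254 = 3087 in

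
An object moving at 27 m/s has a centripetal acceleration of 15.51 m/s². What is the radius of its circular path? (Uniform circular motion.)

r = v²/a_c = 27²/15.51 = 47.0 m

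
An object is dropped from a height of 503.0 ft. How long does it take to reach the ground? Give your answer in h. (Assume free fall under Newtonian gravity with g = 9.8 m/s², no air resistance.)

h = 503.0 ft × 0.3048 = 153.314 m
t = √(2h/g) = √(2 × 153.314 / 9.8) = 5.59362 s
t = 5.59362 s / 3600.0 = 0.001554 h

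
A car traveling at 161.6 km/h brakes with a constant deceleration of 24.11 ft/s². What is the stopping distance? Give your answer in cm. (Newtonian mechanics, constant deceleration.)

v₀ = 161.6 km/h × 0.2777777777777778 = 44.8889 m/s
a = 24.11 ft/s² × 0.3048 = 7.34873 m/s²
d = v₀² / (2a) = 44.8889² / (2 × 7.34873) = 2015.01 / 14.6975 = 137.099 m
d = 137.099 m / 0.01 = 13710 cm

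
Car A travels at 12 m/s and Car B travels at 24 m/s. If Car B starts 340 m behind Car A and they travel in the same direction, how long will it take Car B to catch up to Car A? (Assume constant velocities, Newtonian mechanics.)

Relative speed: v_rel = 24 - 12 = 12 m/s
Time to catch: t = d₀/v_rel = 340/12 = 28.33 s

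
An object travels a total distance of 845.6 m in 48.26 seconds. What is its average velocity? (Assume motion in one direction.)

v_avg = Δd / Δt = 845.6 / 48.26 = 17.52 m/s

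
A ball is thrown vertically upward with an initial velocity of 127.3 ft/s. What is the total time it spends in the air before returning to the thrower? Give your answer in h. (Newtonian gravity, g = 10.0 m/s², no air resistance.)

v₀ = 127.3 ft/s × 0.3048 = 38.801 m/s
t_total = 2 × v₀ / g = 2 × 38.801 / 10.0 = 7.7602 s
t_total = 7.7602 s / 3600.0 = 0.002156 h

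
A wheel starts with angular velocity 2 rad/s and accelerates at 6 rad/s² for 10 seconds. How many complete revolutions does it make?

θ = ω₀t + ½αt² = 2×10 + ½×6×10² = 320.0 rad
Total revolutions = θ/(2π) = 320.0/(2π) = 50.93
Complete revolutions = ⌊50.93⌋ = 50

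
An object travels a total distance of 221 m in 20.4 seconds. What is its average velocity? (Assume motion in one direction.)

v_avg = Δd / Δt = 221 / 20.4 = 10.83 m/s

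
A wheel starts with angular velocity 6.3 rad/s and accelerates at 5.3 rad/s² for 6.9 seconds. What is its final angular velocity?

ω = ω₀ + αt = 6.3 + 5.3 × 6.9 = 42.87 rad/s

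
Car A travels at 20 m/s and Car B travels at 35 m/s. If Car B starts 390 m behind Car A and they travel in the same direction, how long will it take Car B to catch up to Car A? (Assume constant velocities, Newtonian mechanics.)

Relative speed: v_rel = 35 - 20 = 15 m/s
Time to catch: t = d₀/v_rel = 390/15 = 26.0 s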